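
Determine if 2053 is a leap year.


No

Rules: divisible by 4 AND (not by 100 OR by 400)
2053 ÷ 4 = 513 remainder 1 → not divisible by 4
Not divisible by 4 → not a leap year


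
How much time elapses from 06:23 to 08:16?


End time in minutes: 8×60 + 16 = 496
Start time in minutes: 6×60 + 23 = 383
Difference = 496 - 383 = 113 minutes
= 1 hours 53 minutes

1h 53m


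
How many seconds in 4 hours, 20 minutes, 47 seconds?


15647 seconds

Hours: 4 × 3600 = 14400
Minutes: 20 × 60 = 1200
Seconds: 47
Total = 14400 + 1200 + 47 = 15647


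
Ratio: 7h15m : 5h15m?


Duration 1: 435 minutes
Duration 2: 315 minutes
Ratio = 435:315
GCD = 15
Simplified = 29:21
As a decimal: 29/21 ≈ 1.38

29:21 (1.38)


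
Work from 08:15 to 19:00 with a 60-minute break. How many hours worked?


Total time = (19×60+0) - (8×60+15)
= 1140 - 495 = 645 min
Minus break: 645 - 60 = 585 min
= 9h 45m

9h 45m (585 minutes)


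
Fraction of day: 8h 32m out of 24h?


0.3556 (35.56%)

Total minutes: 8×60 + 32 = 512
Day = 24×60 = 1440 minutes
Fraction = 512/1440 ≈ 0.3556
As a percentage: 512/1440 × 100 ≈ 35.56%


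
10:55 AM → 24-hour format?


10:55

Input: 10:55 AM
AM hour stays: 10


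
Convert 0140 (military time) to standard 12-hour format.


1:40 AM

Hour: 1
1 < 12 → AM


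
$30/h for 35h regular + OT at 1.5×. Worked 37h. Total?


$1140.00

Regular: 35h × $30 = $1050.00
Overtime: 37 - 35 = 2h
OT pay: 2h × $30 × 1.5 = $90.00
Total = $1050.00 + $90.00 = $1140.00


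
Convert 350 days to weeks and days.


50 weeks 0 days

Weeks: 350 ÷ 7 = 50 remainder 0


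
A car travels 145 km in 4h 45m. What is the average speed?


Distance: 145 km
Time: 4h 45m = 285 min = 285/60 = 19/4 hours
Speed = 145 ÷ (19/4) = 145 × 4 / 19 = 580/19 ≈ 30.5 km/h

30.5 km/h


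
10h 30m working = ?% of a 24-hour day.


Time: 630 minutes
Day: 1440 minutes
Percentage = (630/1440) × 100 ≈ 43.8%

43.8%


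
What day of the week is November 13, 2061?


Sunday

Zeller's congruence:
q=13, m=11, k=61, j=20
h = (13 + ⌊13×12/5⌋ + 61 + ⌊61/4⌋ + ⌊20/4⌋ - 2×20) mod 7
= (13 + 31 + 61 + 15 + 5 - 40) mod 7
= 85 mod 7 = 1
h=1 → Sunday


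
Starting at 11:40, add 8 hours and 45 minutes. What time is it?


20:25

Start: 700 minutes from midnight
Add: 525 minutes
Total: 1225 minutes
Hours: 1225 ÷ 60 = 20 remainder 25


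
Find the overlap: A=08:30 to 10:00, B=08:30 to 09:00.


30 minutes

Meeting A: 510-600 (in minutes from midnight)
Meeting B: 510-540
Overlap start = max(510, 510) = 510
Overlap end = min(600, 540) = 540
Overlap = max(0, 540 - 510) = 30 min


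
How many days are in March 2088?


Month: March (month 3)
March has 31 days

31 days


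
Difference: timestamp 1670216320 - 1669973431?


242889 seconds (67.5 hours / 2.81 days)

Difference = 1670216320 - 1669973431 = 242889 seconds
In hours: 242889 / 3600 ≈ 67.5
In days: 242889 / 86400 ≈ 2.81


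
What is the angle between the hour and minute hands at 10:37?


Hour hand = 10×30 + 37×0.5 = 318.5°
Minute hand = 37×6 = 222°
Difference = |318.5 - 222| = 96.5°

96.5°


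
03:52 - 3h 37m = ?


00:15

Start: 232 minutes from midnight
Subtract: 217 minutes
Remaining: 232 - 217 = 15
Hours: 0, Minutes: 15


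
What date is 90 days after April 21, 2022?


Start: April 21, 2022
Add 90 days
April 21 → May 1: 30 - 21 + 1 = 10 days (90 - 10 = 80 left)
May 1 → June 1: 31 - 1 + 1 = 31 days (80 - 31 = 49 left)
June 1 → July 1: 30 - 1 + 1 = 30 days (49 - 30 = 19 left)
July 1 + 19 = July 20, 2022

July 20, 2022


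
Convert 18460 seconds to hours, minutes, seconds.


Hours: 18460 ÷ 3600 = 5 remainder 460
Minutes: 460 ÷ 60 = 7 remainder 40
Seconds: 40

5h 7m 40s


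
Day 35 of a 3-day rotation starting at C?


Shifts: A, B, C
Start: C (index 2)
Day 35: (2 + 35 - 1) mod 3
= 36 mod 3
= 0
Index 0 → shift A

Shift A


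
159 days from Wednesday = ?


Start: Wednesday (index 2)
(2 + 159) mod 7
= 161 mod 7
= 0
Index 0 → Monday

Monday


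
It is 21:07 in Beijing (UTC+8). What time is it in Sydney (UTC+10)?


23:07

Time difference = UTC+10 - UTC+8 = +2 hours
New hour = (21 + 2) mod 24
= 23 mod 24 = 23
Minutes unchanged → 23:07


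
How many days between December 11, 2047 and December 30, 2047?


From December 11, 2047 to December 30, 2047
Same month: 30 - 11 = 19 days

19 days


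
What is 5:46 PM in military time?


Input: 5:46 PM
PM: 5 + 12 = 17

17:46


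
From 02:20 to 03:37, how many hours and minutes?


End time in minutes: 3×60 + 37 = 217
Start time in minutes: 2×60 + 20 = 140
Difference = 217 - 140 = 77 minutes
= 1 hours 17 minutes

1h 17m


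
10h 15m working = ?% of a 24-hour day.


Time: 615 minutes
Day: 1440 minutes
Percentage = (615/1440) × 100 ≈ 42.7%

42.7%


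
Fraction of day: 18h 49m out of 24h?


0.7840 (78.40%)

Total minutes: 18×60 + 49 = 1129
Day = 24×60 = 1440 minutes
Fraction = 1129/1440 ≈ 0.7840
As a percentage: 1129/1440 × 100 ≈ 78.40%


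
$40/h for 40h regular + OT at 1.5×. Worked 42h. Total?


$1720.00

Regular: 40h × $40 = $1600.00
Overtime: 42 - 40 = 2h
OT pay: 2h × $40 × 1.5 = $120.00
Total = $1600.00 + $120.00 = $1720.00


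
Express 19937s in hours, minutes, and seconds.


Hours: 19937 ÷ 3600 = 5 remainder 1937
Minutes: 1937 ÷ 60 = 32 remainder 17
Seconds: 17

5h 32m 17s


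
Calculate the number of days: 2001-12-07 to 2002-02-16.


From December 7, 2001 to February 16, 2002
Rest of December 2001: 31 - 7 = 24
Full months: January 31
Days into February 2002: 16
Total = 24 + 31 + 16 = 71 days

71 days


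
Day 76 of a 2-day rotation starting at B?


Shifts: A, B
Start: B (index 1)
Day 76: (1 + 76 - 1) mod 2
= 76 mod 2
= 0
Index 0 → shift A

Shift A


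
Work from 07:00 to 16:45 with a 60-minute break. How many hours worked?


Total time = (16×60+45) - (7×60+0)
= 1005 - 420 = 585 min
Minus break: 585 - 60 = 525 min
= 8h 45m

8h 45m (525 minutes)


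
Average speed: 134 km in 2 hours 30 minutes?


Distance: 134 km
Time: 2h 30m = 150 min = 150/60 = 5/2 hours
Speed = 134 ÷ (5/2) = 134 × 2 / 5 = 268/5 = 53.6 km/h

53.6 km/h


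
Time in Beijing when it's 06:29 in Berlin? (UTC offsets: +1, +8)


13:29

Time difference = UTC+8 - UTC+1 = +7 hours
New hour = (6 + 7) mod 24
= 13 mod 24 = 13
Minutes unchanged → 13:29


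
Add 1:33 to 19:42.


Start: 1182 minutes from midnight
Add: 93 minutes
Total: 1275 minutes
Hours: 1275 ÷ 60 = 21 remainder 15

21:15


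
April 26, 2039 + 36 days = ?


Start: April 26, 2039
Add 36 days
April 26 → May 1: 30 - 26 + 1 = 5 days (36 - 5 = 31 left)
May 1 → June 1: 31 - 1 + 1 = 31 days (31 - 31 = 0 left)
Land exactly on June 1, 2039

June 1, 2039


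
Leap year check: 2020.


Yes

Rules: divisible by 4 AND (not by 100 OR by 400)
2020 ÷ 4 = 505 exactly → divisible by 4
2020 ÷ 100 = 20 remainder 20 → not divisible by 100
Divisible by 4 but not by 100 → leap year


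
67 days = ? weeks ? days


Weeks: 67 ÷ 7 = 9 remainder 4

9 weeks 4 days


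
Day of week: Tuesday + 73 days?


Start: Tuesday (index 1)
(1 + 73) mod 7
= 74 mod 7
= 4
Index 4 → Friday

Friday


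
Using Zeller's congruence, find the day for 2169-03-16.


Zeller's congruence:
q=16, m=3, k=69, j=21
h = (16 + ⌊13×4/5⌋ + 69 + ⌊69/4⌋ + ⌊21/4⌋ - 2×21) mod 7
= (16 + 10 + 69 + 17 + 5 - 42) mod 7
= 75 mod 7 = 5
h=5 → Thursday

Thursday


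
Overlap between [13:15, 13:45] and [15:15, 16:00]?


Meeting A: 795-825 (in minutes from midnight)
Meeting B: 915-960
Overlap start = max(795, 915) = 915
Overlap end = min(825, 960) = 825
Overlap = max(0, 825 - 915) = 0 min

0 minutes


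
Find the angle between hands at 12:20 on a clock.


Hour hand (12 ≡ 0 on the dial): 0×30 + 20×0.5 = 10.0°
Minute hand = 20×6 = 120°
Difference = |10.0 - 120| = 110.0°

110.0°


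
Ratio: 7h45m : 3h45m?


31:15 (2.07)

Duration 1: 465 minutes
Duration 2: 225 minutes
Ratio = 465:225
GCD = 15
Simplified = 31:15
As a decimal: 31/15 ≈ 2.07


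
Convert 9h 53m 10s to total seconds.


35590 seconds

Hours: 9 × 3600 = 32400
Minutes: 53 × 60 = 3180
Seconds: 10
Total = 32400 + 3180 + 10 = 35590


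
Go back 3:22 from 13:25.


Start: 805 minutes from midnight
Subtract: 202 minutes
Remaining: 805 - 202 = 603
Hours: 10, Minutes: 3

10:03


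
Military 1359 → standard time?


Hour: 13
13 - 12 = 1 → PM

1:59 PM


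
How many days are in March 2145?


31 days

Month: March (month 3)
March has 31 days


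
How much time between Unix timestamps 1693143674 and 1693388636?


Difference = 1693388636 - 1693143674 = 244962 seconds
In hours: 244962 / 3600 ≈ 68.0
In days: 244962 / 86400 ≈ 2.84

244962 seconds (68.0 hours / 2.84 days)


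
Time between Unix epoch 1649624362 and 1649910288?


285926 seconds (79.4 hours / 3.31 days)

Difference = 1649910288 - 1649624362 = 285926 seconds
In hours: 285926 / 3600 ≈ 79.4
In days: 285926 / 86400 ≈ 3.31


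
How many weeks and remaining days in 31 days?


4 weeks 3 days

Weeks: 31 ÷ 7 = 4 remainder 3


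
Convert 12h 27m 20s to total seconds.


44840 seconds

Hours: 12 × 3600 = 43200
Minutes: 27 × 60 = 1620
Seconds: 20
Total = 43200 + 1620 + 20 = 44840


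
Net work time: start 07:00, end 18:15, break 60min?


10h 15m (615 minutes)

Total time = (18×60+15) - (7×60+0)
= 1095 - 420 = 675 min
Minus break: 675 - 60 = 615 min
= 10h 15m


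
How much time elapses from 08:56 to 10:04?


1h 8m

End time in minutes: 10×60 + 4 = 604
Start time in minutes: 8×60 + 56 = 536
Difference = 604 - 536 = 68 minutes
= 1 hours 8 minutes


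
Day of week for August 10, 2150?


Monday

Zeller's congruence:
q=10, m=8, k=50, j=21
h = (10 + ⌊13×9/5⌋ + 50 + ⌊50/4⌋ + ⌊21/4⌋ - 2×21) mod 7
= (10 + 23 + 50 + 12 + 5 - 42) mod 7
= 58 mod 7 = 2
h=2 → Monday


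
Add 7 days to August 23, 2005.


August 30, 2005

Start: August 23, 2005
Add 7 days
August 23 + 7 = August 30, 2005


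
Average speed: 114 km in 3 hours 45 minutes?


30.4 km/h

Distance: 114 km
Time: 3h 45m = 225 min = 225/60 = 15/4 hours
Speed = 114 ÷ (15/4) = 114 × 4 / 15 = 456/15 = 30.4 km/h


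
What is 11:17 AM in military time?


Input: 11:17 AM
AM hour stays: 11

11:17


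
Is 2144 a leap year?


Yes

Rules: divisible by 4 AND (not by 100 OR by 400)
2144 ÷ 4 = 536 exactly → divisible by 4
2144 ÷ 100 = 21 remainder 44 → not divisible by 100
Divisible by 4 but not by 100 → leap year


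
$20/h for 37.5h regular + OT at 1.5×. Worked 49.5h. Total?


$1110.00

Regular: 37.5h × $20 = $750.00
Overtime: 49.5 - 37.5 = 12.0h
OT pay: 12.0h × $20 × 1.5 = $360.00
Total = $750.00 + $360.00 = $1110.00


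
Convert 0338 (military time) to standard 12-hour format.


3:38 AM

Hour: 3
3 < 12 → AM


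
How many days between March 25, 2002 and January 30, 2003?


From March 25, 2002 to January 30, 2003
Rest of March 2002: 31 - 25 = 6
Full months: April 30, May 31, June 30, July 31, August 31, September 30, October 31, November 30, December 31
Days into January 2003: 30
Total = 6 + 30 + 31 + 30 + 31 + 31 + 30 + 31 + 30 + 31 + 30 = 311 days

311 days


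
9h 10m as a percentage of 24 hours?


Total minutes: 9×60 + 10 = 550
Day = 24×60 = 1440 minutes
Fraction = 550/1440 ≈ 0.3819
As a percentage: 550/1440 × 100 ≈ 38.19%

0.3819 (38.19%)


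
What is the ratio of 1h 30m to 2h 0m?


Duration 1: 90 minutes
Duration 2: 120 minutes
Ratio = 90:120
GCD = 30
Simplified = 3:4
As a decimal: 3/4 = 0.75

3:4 (0.75)


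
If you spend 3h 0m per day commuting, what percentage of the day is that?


12.5%

Time: 180 minutes
Day: 1440 minutes
Percentage = (180/1440) × 100 = 12.5%


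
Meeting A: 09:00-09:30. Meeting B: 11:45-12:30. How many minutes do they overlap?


0 minutes

Meeting A: 540-570 (in minutes from midnight)
Meeting B: 705-750
Overlap start = max(540, 705) = 705
Overlap end = min(570, 750) = 570
Overlap = max(0, 570 - 705) = 0 min


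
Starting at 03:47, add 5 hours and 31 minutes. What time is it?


09:18

Start: 227 minutes from midnight
Add: 331 minutes
Total: 558 minutes
Hours: 558 ÷ 60 = 9 remainder 18


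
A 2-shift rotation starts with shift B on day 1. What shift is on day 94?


Shifts: A, B
Start: B (index 1)
Day 94: (1 + 94 - 1) mod 2
= 94 mod 2
= 0
Index 0 → shift A

Shift A


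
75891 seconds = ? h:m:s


Hours: 75891 ÷ 3600 = 21 remainder 291
Minutes: 291 ÷ 60 = 4 remainder 51
Seconds: 51

21h 4m 51s


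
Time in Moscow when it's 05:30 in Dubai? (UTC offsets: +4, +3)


Time difference = UTC+3 - UTC+4 = -1 hours
New hour = (5 -1) mod 24
= 4 mod 24 = 4
Minutes unchanged → 04:30

04:30


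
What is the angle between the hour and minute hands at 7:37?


6.5°

Hour hand = 7×30 + 37×0.5 = 228.5°
Minute hand = 37×6 = 222°
Difference = |228.5 - 222| = 6.5°


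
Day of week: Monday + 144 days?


Friday

Start: Monday (index 0)
(0 + 144) mod 7
= 144 mod 7
= 4
Index 4 → Friday


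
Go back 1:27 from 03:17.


Start: 197 minutes from midnight
Subtract: 87 minutes
Remaining: 197 - 87 = 110
Hours: 1, Minutes: 50

01:50


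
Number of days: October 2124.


Month: October (month 10)
October has 31 days

31 days


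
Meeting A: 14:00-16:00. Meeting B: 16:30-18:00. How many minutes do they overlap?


0 minutes

Meeting A: 840-960 (in minutes from midnight)
Meeting B: 990-1080
Overlap start = max(840, 990) = 990
Overlap end = min(960, 1080) = 960
Overlap = max(0, 960 - 990) = 0 min


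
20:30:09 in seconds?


Hours: 20 × 3600 = 72000
Minutes: 30 × 60 = 1800
Seconds: 9
Total = 72000 + 1800 + 9 = 73809

73809 seconds


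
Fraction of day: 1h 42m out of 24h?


0.0708 (7.08%)

Total minutes: 1×60 + 42 = 102
Day = 24×60 = 1440 minutes
Fraction = 102/1440 ≈ 0.0708
As a percentage: 102/1440 × 100 ≈ 7.08%


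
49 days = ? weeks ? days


Weeks: 49 ÷ 7 = 7 remainder 0

7 weeks 0 days


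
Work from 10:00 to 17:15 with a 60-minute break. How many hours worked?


Total time = (17×60+15) - (10×60+0)
= 1035 - 600 = 435 min
Minus break: 435 - 60 = 375 min
= 6h 15m

6h 15m (375 minutes)


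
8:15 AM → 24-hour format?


Input: 8:15 AM
AM hour stays: 8

08:15


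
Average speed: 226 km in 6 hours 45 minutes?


33.5 km/h

Distance: 226 km
Time: 6h 45m = 405 min = 405/60 = 27/4 hours
Speed = 226 ÷ (27/4) = 226 × 4 / 27 = 904/27 ≈ 33.5 km/h


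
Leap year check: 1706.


No

Rules: divisible by 4 AND (not by 100 OR by 400)
1706 ÷ 4 = 426 remainder 2 → not divisible by 4
Not divisible by 4 → not a leap year


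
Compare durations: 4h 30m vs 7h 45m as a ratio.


Duration 1: 270 minutes
Duration 2: 465 minutes
Ratio = 270:465
GCD = 15
Simplified = 18:31
As a decimal: 18/31 ≈ 0.58

18:31 (0.58)


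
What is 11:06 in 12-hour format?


Hour: 11
11 < 12 → AM

11:06 AM


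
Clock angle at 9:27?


121.5°

Hour hand = 9×30 + 27×0.5 = 283.5°
Minute hand = 27×6 = 162°
Difference = |283.5 - 162| = 121.5°


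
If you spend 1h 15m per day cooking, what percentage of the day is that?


Time: 75 minutes
Day: 1440 minutes
Percentage = (75/1440) × 100 ≈ 5.2%

5.2%


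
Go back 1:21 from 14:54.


Start: 894 minutes from midnight
Subtract: 81 minutes
Remaining: 894 - 81 = 813
Hours: 13, Minutes: 33

13:33


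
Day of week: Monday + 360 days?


Start: Monday (index 0)
(0 + 360) mod 7
= 360 mod 7
= 3
Index 3 → Thursday

Thursday


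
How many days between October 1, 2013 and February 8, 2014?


130 days

From October 1, 2013 to February 8, 2014
Rest of October 2013: 31 - 1 = 30
Full months: November 30, December 31, January 31
Days into February 2014: 8
Total = 30 + 30 + 31 + 31 + 8 = 130 days


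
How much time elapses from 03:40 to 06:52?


End time in minutes: 6×60 + 52 = 412
Start time in minutes: 3×60 + 40 = 220
Difference = 412 - 220 = 192 minutes
= 3 hours 12 minutes

3h 12m


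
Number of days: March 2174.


Month: March (month 3)
March has 31 days

31 days


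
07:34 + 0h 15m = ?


Start: 454 minutes from midnight
Add: 15 minutes
Total: 469 minutes
Hours: 469 ÷ 60 = 7 remainder 49

07:49


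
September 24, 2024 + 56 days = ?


November 19, 2024

Start: September 24, 2024
Add 56 days
September 24 → October 1: 30 - 24 + 1 = 7 days (56 - 7 = 49 left)
October 1 → November 1: 31 - 1 + 1 = 31 days (49 - 31 = 18 left)
November 1 + 18 = November 19, 2024


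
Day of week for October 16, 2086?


Wednesday

Zeller's congruence:
q=16, m=10, k=86, j=20
h = (16 + ⌊13×11/5⌋ + 86 + ⌊86/4⌋ + ⌊20/4⌋ - 2×20) mod 7
= (16 + 28 + 86 + 21 + 5 - 40) mod 7
= 116 mod 7 = 4
h=4 → Wednesday


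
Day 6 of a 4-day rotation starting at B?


Shifts: A, B, C, D
Start: B (index 1)
Day 6: (1 + 6 - 1) mod 4
= 6 mod 4
= 2
Index 2 → shift C

Shift C


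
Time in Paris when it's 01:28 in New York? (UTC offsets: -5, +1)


07:28

Time difference = UTC+1 - UTC-5 = +6 hours
New hour = (1 + 6) mod 24
= 7 mod 24 = 7
Minutes unchanged → 07:28


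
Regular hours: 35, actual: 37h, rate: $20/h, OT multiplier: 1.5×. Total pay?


Regular: 35h × $20 = $700.00
Overtime: 37 - 35 = 2h
OT pay: 2h × $20 × 1.5 = $60.00
Total = $700.00 + $60.00 = $760.00

$760.00


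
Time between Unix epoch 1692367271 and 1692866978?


Difference = 1692866978 - 1692367271 = 499707 seconds
In hours: 499707 / 3600 ≈ 138.8
In days: 499707 / 86400 ≈ 5.78

499707 seconds (138.8 hours / 5.78 days)


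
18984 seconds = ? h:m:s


5h 16m 24s

Hours: 18984 ÷ 3600 = 5 remainder 984
Minutes: 984 ÷ 60 = 16 remainder 24
Seconds: 24


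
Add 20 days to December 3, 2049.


Start: December 3, 2049
Add 20 days
December 3 + 20 = December 23, 2049

December 23, 2049


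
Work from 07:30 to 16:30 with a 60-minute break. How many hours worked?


8h 0m (480 minutes)

Total time = (16×60+30) - (7×60+30)
= 990 - 450 = 540 min
Minus break: 540 - 60 = 480 min
= 8h 0m


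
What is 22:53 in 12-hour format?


Hour: 22
22 - 12 = 10 → PM

10:53 PM


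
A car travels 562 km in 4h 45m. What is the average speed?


Distance: 562 km
Time: 4h 45m = 285 min = 285/60 = 19/4 hours
Speed = 562 ÷ (19/4) = 562 × 4 / 19 = 2248/19 ≈ 118.3 km/h

118.3 km/h


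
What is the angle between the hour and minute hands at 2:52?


134.0°

Hour hand = 2×30 + 52×0.5 = 86.0°
Minute hand = 52×6 = 312°
Difference = |86.0 - 312| = 226.0°
Since > 180°: 360 - 226.0 = 134.0°


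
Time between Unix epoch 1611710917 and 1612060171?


349254 seconds (97.0 hours / 4.04 days)

Difference = 1612060171 - 1611710917 = 349254 seconds
In hours: 349254 / 3600 ≈ 97.0
In days: 349254 / 86400 ≈ 4.04


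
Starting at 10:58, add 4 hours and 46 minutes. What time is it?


15:44

Start: 658 minutes from midnight
Add: 286 minutes
Total: 944 minutes
Hours: 944 ÷ 60 = 15 remainder 44


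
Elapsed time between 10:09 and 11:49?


End time in minutes: 11×60 + 49 = 709
Start time in minutes: 10×60 + 9 = 609
Difference = 709 - 609 = 100 minutes
= 1 hours 40 minutes

1h 40m


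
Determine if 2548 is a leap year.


Rules: divisible by 4 AND (not by 100 OR by 400)
2548 ÷ 4 = 637 exactly → divisible by 4
2548 ÷ 100 = 25 remainder 48 → not divisible by 100
Divisible by 4 but not by 100 → leap year

Yes


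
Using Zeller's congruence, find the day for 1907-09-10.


Zeller's congruence:
q=10, m=9, k=7, j=19
h = (10 + ⌊13×10/5⌋ + 7 + ⌊7/4⌋ + ⌊19/4⌋ - 2×19) mod 7
= (10 + 26 + 7 + 1 + 4 - 38) mod 7
= 10 mod 7 = 3
h=3 → Tuesday

Tuesday


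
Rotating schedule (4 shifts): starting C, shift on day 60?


Shift B

Shifts: A, B, C, D
Start: C (index 2)
Day 60: (2 + 60 - 1) mod 4
= 61 mod 4
= 1
Index 1 → shift B


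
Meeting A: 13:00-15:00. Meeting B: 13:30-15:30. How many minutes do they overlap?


Meeting A: 780-900 (in minutes from midnight)
Meeting B: 810-930
Overlap start = max(780, 810) = 810
Overlap end = min(900, 930) = 900
Overlap = max(0, 900 - 810) = 90 min

90 minutes


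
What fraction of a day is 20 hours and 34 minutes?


0.8569 (85.69%)

Total minutes: 20×60 + 34 = 1234
Day = 24×60 = 1440 minutes
Fraction = 1234/1440 ≈ 0.8569
As a percentage: 1234/1440 × 100 ≈ 85.69%


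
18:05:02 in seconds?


Hours: 18 × 3600 = 64800
Minutes: 5 × 60 = 300
Seconds: 2
Total = 64800 + 300 + 2 = 65102

65102 seconds


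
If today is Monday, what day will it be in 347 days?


Friday

Start: Monday (index 0)
(0 + 347) mod 7
= 347 mod 7
= 4
Index 4 → Friday


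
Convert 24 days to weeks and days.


3 weeks 3 days

Weeks: 24 ÷ 7 = 3 remainder 3


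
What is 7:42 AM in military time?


07:42

Input: 7:42 AM
AM hour stays: 7


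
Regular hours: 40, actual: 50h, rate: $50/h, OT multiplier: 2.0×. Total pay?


$3000.00

Regular: 40h × $50 = $2000.00
Overtime: 50 - 40 = 10h
OT pay: 10h × $50 × 2.0 = $1000.00
Total = $2000.00 + $1000.00 = $3000.00


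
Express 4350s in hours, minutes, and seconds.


1h 12m 30s

Hours: 4350 ÷ 3600 = 1 remainder 750
Minutes: 750 ÷ 60 = 12 remainder 30
Seconds: 30


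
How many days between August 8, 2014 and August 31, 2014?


From August 8, 2014 to August 31, 2014
Same month: 31 - 8 = 23 days

23 days


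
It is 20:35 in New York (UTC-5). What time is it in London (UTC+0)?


01:35 (next day)

Time difference = UTC+0 - UTC-5 = +5 hours
New hour = (20 + 5) mod 24
= 25 mod 24 = 1
Minutes unchanged → 01:35; 25 ≥ 24 → next day


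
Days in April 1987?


30 days

Month: April (month 4)
April has 30 days


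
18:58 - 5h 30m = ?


13:28

Start: 1138 minutes from midnight
Subtract: 330 minutes
Remaining: 1138 - 330 = 808
Hours: 13, Minutes: 28


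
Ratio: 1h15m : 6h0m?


5:24 (0.21)

Duration 1: 75 minutes
Duration 2: 360 minutes
Ratio = 75:360
GCD = 15
Simplified = 5:24
As a decimal: 5/24 ≈ 0.21


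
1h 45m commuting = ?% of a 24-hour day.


Time: 105 minutes
Day: 1440 minutes
Percentage = (105/1440) × 100 ≈ 7.3%

7.3%


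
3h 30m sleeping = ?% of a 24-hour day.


Time: 210 minutes
Day: 1440 minutes
Percentage = (210/1440) × 100 ≈ 14.6%

14.6%


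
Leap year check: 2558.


Rules: divisible by 4 AND (not by 100 OR by 400)
2558 ÷ 4 = 639 remainder 2 → not divisible by 4
Not divisible by 4 → not a leap year

No


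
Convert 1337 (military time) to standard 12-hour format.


Hour: 13
13 - 12 = 1 → PM

1:37 PM


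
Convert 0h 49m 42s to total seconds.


Hours: 0 × 3600 = 0
Minutes: 49 × 60 = 2940
Seconds: 42
Total = 0 + 2940 + 42 = 2982

2982 seconds


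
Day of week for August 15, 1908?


Saturday

Zeller's congruence:
q=15, m=8, k=8, j=19
h = (15 + ⌊13×9/5⌋ + 8 + ⌊8/4⌋ + ⌊19/4⌋ - 2×19) mod 7
= (15 + 23 + 8 + 2 + 4 - 38) mod 7
= 14 mod 7 = 0
h=0 → Saturday


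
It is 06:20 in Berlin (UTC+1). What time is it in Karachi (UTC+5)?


Time difference = UTC+5 - UTC+1 = +4 hours
New hour = (6 + 4) mod 24
= 10 mod 24 = 10
Minutes unchanged → 10:20

10:20


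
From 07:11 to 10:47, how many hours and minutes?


End time in minutes: 10×60 + 47 = 647
Start time in minutes: 7×60 + 11 = 431
Difference = 647 - 431 = 216 minutes
= 3 hours 36 minutes

3h 36m


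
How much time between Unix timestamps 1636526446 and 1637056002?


529556 seconds (147.1 hours / 6.13 days)

Difference = 1637056002 - 1636526446 = 529556 seconds
In hours: 529556 / 3600 ≈ 147.1
In days: 529556 / 86400 ≈ 6.13


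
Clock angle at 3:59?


Hour hand = 3×30 + 59×0.5 = 119.5°
Minute hand = 59×6 = 354°
Difference = |119.5 - 354| = 234.5°
Since > 180°: 360 - 234.5 = 125.5°

125.5°


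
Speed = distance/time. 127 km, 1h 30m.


Distance: 127 km
Time: 1h 30m = 90 min = 90/60 = 3/2 hours
Speed = 127 ÷ (3/2) = 127 × 2 / 3 = 254/3 ≈ 84.7 km/h

84.7 km/h


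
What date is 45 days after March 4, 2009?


Start: March 4, 2009
Add 45 days
March 4 → April 1: 31 - 4 + 1 = 28 days (45 - 28 = 17 left)
April 1 + 17 = April 18, 2009

April 18, 2009


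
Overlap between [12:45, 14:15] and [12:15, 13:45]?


Meeting A: 765-855 (in minutes from midnight)
Meeting B: 735-825
Overlap start = max(765, 735) = 765
Overlap end = min(855, 825) = 825
Overlap = max(0, 825 - 765) = 60 min

60 minutes


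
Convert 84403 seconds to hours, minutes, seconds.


Hours: 84403 ÷ 3600 = 23 remainder 1603
Minutes: 1603 ÷ 60 = 26 remainder 43
Seconds: 43

23h 26m 43s


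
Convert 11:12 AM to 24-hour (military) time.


11:12

Input: 11:12 AM
AM hour stays: 11


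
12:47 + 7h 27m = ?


Start: 767 minutes from midnight
Add: 447 minutes
Total: 1214 minutes
Hours: 1214 ÷ 60 = 20 remainder 14

20:14


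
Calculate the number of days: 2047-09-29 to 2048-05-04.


From September 29, 2047 to May 4, 2048
Rest of September 2047: 30 - 29 = 1
Full months: October 31, November 30, December 31, January 31, February 2048 29, March 31, April 30
Days into May 2048: 4
Total = 1 + 31 + 30 + 31 + 31 + 29 + 31 + 30 + 4 = 218 days

218 days


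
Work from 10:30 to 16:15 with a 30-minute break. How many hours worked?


5h 15m (315 minutes)

Total time = (16×60+15) - (10×60+30)
= 975 - 630 = 345 min
Minus break: 345 - 30 = 315 min
= 5h 15m


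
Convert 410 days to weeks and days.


Weeks: 410 ÷ 7 = 58 remainder 4

58 weeks 4 days


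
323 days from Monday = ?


Tuesday

Start: Monday (index 0)
(0 + 323) mod 7
= 323 mod 7
= 1
Index 1 → Tuesday


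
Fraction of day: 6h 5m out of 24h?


0.2535 (25.35%)

Total minutes: 6×60 + 5 = 365
Day = 24×60 = 1440 minutes
Fraction = 365/1440 ≈ 0.2535
As a percentage: 365/1440 × 100 ≈ 25.35%


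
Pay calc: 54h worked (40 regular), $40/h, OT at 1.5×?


$2440.00

Regular: 40h × $40 = $1600.00
Overtime: 54 - 40 = 14h
OT pay: 14h × $40 × 1.5 = $840.00
Total = $1600.00 + $840.00 = $2440.00


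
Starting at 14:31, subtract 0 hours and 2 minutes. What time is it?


14:29

Start: 871 minutes from midnight
Subtract: 2 minutes
Remaining: 871 - 2 = 869
Hours: 14, Minutes: 29


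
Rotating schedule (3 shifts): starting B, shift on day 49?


Shifts: A, B, C
Start: B (index 1)
Day 49: (1 + 49 - 1) mod 3
= 49 mod 3
= 1
Index 1 → shift B

Shift B


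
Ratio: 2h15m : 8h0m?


Duration 1: 135 minutes
Duration 2: 480 minutes
Ratio = 135:480
GCD = 15
Simplified = 9:32
As a decimal: 9/32 ≈ 0.28

9:32 (0.28)


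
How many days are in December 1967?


Month: December (month 12)
December has 31 days

31 days


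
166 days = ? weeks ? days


Weeks: 166 ÷ 7 = 23 remainder 5

23 weeks 5 days


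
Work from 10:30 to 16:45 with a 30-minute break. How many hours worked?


Total time = (16×60+45) - (10×60+30)
= 1005 - 630 = 375 min
Minus break: 375 - 30 = 345 min
= 5h 45m

5h 45m (345 minutes)


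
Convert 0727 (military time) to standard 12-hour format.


Hour: 7
7 < 12 → AM

7:27 AM


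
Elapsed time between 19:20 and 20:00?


0h 40m

End time in minutes: 20×60 + 0 = 1200
Start time in minutes: 19×60 + 20 = 1160
Difference = 1200 - 1160 = 40 minutes
= 0 hours 40 minutes


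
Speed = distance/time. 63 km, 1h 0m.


63.0 km/h

Distance: 63 km
Time: 1 hours
Speed = 63 / 1 = 63.0 km/h


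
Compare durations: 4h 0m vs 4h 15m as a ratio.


16:17 (0.94)

Duration 1: 240 minutes
Duration 2: 255 minutes
Ratio = 240:255
GCD = 15
Simplified = 16:17
As a decimal: 16/17 ≈ 0.94


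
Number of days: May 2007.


Month: May (month 5)
May has 31 days

31 days


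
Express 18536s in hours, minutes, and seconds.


Hours: 18536 ÷ 3600 = 5 remainder 536
Minutes: 536 ÷ 60 = 8 remainder 56
Seconds: 56

5h 8m 56s


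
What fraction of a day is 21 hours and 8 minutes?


0.8806 (88.06%)

Total minutes: 21×60 + 8 = 1268
Day = 24×60 = 1440 minutes
Fraction = 1268/1440 ≈ 0.8806
As a percentage: 1268/1440 × 100 ≈ 88.06%


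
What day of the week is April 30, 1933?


Sunday

Zeller's congruence:
q=30, m=4, k=33, j=19
h = (30 + ⌊13×5/5⌋ + 33 + ⌊33/4⌋ + ⌊19/4⌋ - 2×19) mod 7
= (30 + 13 + 33 + 8 + 4 - 38) mod 7
= 50 mod 7 = 1
h=1 → Sunday


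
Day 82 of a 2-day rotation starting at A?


Shift B

Shifts: A, B
Start: A (index 0)
Day 82: (0 + 82 - 1) mod 2
= 81 mod 2
= 1
Index 1 → shift B


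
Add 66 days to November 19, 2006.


January 24, 2007

Start: November 19, 2006
Add 66 days
November 19 → December 1: 30 - 19 + 1 = 12 days (66 - 12 = 54 left)
December 1 → January 1: 31 - 1 + 1 = 31 days (54 - 31 = 23 left)
January 1 + 23 = January 24, 2007


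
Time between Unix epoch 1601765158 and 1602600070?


Difference = 1602600070 - 1601765158 = 834912 seconds
In hours: 834912 / 3600 ≈ 231.9
In days: 834912 / 86400 ≈ 9.66

834912 seconds (231.9 hours / 9.66 days)


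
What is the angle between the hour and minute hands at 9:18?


171.0°

Hour hand = 9×30 + 18×0.5 = 279.0°
Minute hand = 18×6 = 108°
Difference = |279.0 - 108| = 171.0°


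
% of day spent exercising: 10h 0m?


41.7%

Time: 600 minutes
Day: 1440 minutes
Percentage = (600/1440) × 100 ≈ 41.7%


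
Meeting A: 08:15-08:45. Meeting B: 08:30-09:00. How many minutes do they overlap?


15 minutes

Meeting A: 495-525 (in minutes from midnight)
Meeting B: 510-540
Overlap start = max(495, 510) = 510
Overlap end = min(525, 540) = 525
Overlap = max(0, 525 - 510) = 15 min


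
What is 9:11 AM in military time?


Input: 9:11 AM
AM hour stays: 9

09:11


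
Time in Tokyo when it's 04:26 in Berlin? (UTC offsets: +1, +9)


12:26

Time difference = UTC+9 - UTC+1 = +8 hours
New hour = (4 + 8) mod 24
= 12 mod 24 = 12
Minutes unchanged → 12:26


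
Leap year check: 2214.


Rules: divisible by 4 AND (not by 100 OR by 400)
2214 ÷ 4 = 553 remainder 2 → not divisible by 4
Not divisible by 4 → not a leap year

No


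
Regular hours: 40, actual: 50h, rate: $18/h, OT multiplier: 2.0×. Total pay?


$1080.00

Regular: 40h × $18 = $720.00
Overtime: 50 - 40 = 10h
OT pay: 10h × $18 × 2.0 = $360.00
Total = $720.00 + $360.00 = $1080.00


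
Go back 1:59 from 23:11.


21:12

Start: 1391 minutes from midnight
Subtract: 119 minutes
Remaining: 1391 - 119 = 1272
Hours: 21, Minutes: 12


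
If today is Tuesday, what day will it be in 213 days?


Friday

Start: Tuesday (index 1)
(1 + 213) mod 7
= 214 mod 7
= 4
Index 4 → Friday


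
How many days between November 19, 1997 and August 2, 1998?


From November 19, 1997 to August 2, 1998
Rest of November 1997: 30 - 19 = 11
Full months: December 31, January 31, February 1998 28, March 31, April 30, May 31, June 30, July 31
Days into August 1998: 2
Total = 11 + 31 + 31 + 28 + 31 + 30 + 31 + 30 + 31 + 2 = 256 days

256 days


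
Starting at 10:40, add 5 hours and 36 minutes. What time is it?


Start: 640 minutes from midnight
Add: 336 minutes
Total: 976 minutes
Hours: 976 ÷ 60 = 16 remainder 16

16:16


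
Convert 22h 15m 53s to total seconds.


80153 seconds

Hours: 22 × 3600 = 79200
Minutes: 15 × 60 = 900
Seconds: 53
Total = 79200 + 900 + 53 = 80153


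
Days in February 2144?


Month: February (month 2)
February: 28 or 29 (leap year)
2144 leap year? Yes

29 days


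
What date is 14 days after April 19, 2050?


May 3, 2050

Start: April 19, 2050
Add 14 days
April 19 → May 1: 30 - 19 + 1 = 12 days (14 - 12 = 2 left)
May 1 + 2 = May 3, 2050


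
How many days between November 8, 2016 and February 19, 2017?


From November 8, 2016 to February 19, 2017
Rest of November 2016: 30 - 8 = 22
Full months: December 31, January 31
Days into February 2017: 19
Total = 22 + 31 + 31 + 19 = 103 days

103 days


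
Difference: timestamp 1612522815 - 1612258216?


264599 seconds (73.5 hours / 3.06 days)

Difference = 1612522815 - 1612258216 = 264599 seconds
In hours: 264599 / 3600 ≈ 73.5
In days: 264599 / 86400 ≈ 3.06


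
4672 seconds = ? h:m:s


1h 17m 52s

Hours: 4672 ÷ 3600 = 1 remainder 1072
Minutes: 1072 ÷ 60 = 17 remainder 52
Seconds: 52


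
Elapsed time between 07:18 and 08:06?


End time in minutes: 8×60 + 6 = 486
Start time in minutes: 7×60 + 18 = 438
Difference = 486 - 438 = 48 minutes
= 0 hours 48 minutes

0h 48m


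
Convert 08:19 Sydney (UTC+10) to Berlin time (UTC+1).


Time difference = UTC+1 - UTC+10 = -9 hours
New hour = (8 -9) mod 24
= -1 mod 24 = 23
Minutes unchanged → 23:19; -1 < 0 → previous day

23:19 (previous day)


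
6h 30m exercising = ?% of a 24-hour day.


27.1%

Time: 390 minutes
Day: 1440 minutes
Percentage = (390/1440) × 100 ≈ 27.1%


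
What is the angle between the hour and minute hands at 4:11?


59.5°

Hour hand = 4×30 + 11×0.5 = 125.5°
Minute hand = 11×6 = 66°
Difference = |125.5 - 66| = 59.5°


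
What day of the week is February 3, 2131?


Zeller's congruence:
q=3, m=14, k=30, j=21
h = (3 + ⌊13×15/5⌋ + 30 + ⌊30/4⌋ + ⌊21/4⌋ - 2×21) mod 7
= (3 + 39 + 30 + 7 + 5 - 42) mod 7
= 42 mod 7 = 0
h=0 → Saturday

Saturday


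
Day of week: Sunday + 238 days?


Start: Sunday (index 6)
(6 + 238) mod 7
= 244 mod 7
= 6
Index 6 → Sunday

Sunday


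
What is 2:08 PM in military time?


Input: 2:08 PM
PM: 2 + 12 = 14

14:08


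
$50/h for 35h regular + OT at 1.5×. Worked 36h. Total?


$1825.00

Regular: 35h × $50 = $1750.00
Overtime: 36 - 35 = 1h
OT pay: 1h × $50 × 1.5 = $75.00
Total = $1750.00 + $75.00 = $1825.00


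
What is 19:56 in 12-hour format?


Hour: 19
19 - 12 = 7 → PM

7:56 PM


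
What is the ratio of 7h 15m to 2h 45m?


Duration 1: 435 minutes
Duration 2: 165 minutes
Ratio = 435:165
GCD = 15
Simplified = 29:11
As a decimal: 29/11 ≈ 2.64

29:11 (2.64)


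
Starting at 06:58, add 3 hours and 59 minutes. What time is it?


Start: 418 minutes from midnight
Add: 239 minutes
Total: 657 minutes
Hours: 657 ÷ 60 = 10 remainder 57

10:57


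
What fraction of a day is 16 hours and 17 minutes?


Total minutes: 16×60 + 17 = 977
Day = 24×60 = 1440 minutes
Fraction = 977/1440 ≈ 0.6785
As a percentage: 977/1440 × 100 ≈ 67.85%

0.6785 (67.85%)


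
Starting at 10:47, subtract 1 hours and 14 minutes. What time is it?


Start: 647 minutes from midnight
Subtract: 74 minutes
Remaining: 647 - 74 = 573
Hours: 9, Minutes: 33

09:33


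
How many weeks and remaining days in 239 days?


34 weeks 1 days

Weeks: 239 ÷ 7 = 34 remainder 1


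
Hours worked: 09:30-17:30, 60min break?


7h 0m (420 minutes)

Total time = (17×60+30) - (9×60+30)
= 1050 - 570 = 480 min
Minus break: 480 - 60 = 420 min
= 7h 0m


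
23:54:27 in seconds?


86067 seconds

Hours: 23 × 3600 = 82800
Minutes: 54 × 60 = 3240
Seconds: 27
Total = 82800 + 3240 + 27 = 86067


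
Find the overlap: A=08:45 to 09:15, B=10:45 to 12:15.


0 minutes

Meeting A: 525-555 (in minutes from midnight)
Meeting B: 645-735
Overlap start = max(525, 645) = 645
Overlap end = min(555, 735) = 555
Overlap = max(0, 555 - 645) = 0 min


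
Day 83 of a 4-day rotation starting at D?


Shift B

Shifts: A, B, C, D
Start: D (index 3)
Day 83: (3 + 83 - 1) mod 4
= 85 mod 4
= 1
Index 1 → shift B


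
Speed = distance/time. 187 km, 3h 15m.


57.5 km/h

Distance: 187 km
Time: 3h 15m = 195 min = 195/60 = 13/4 hours
Speed = 187 ÷ (13/4) = 187 × 4 / 13 = 748/13 ≈ 57.5 km/h


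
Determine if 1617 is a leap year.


No

Rules: divisible by 4 AND (not by 100 OR by 400)
1617 ÷ 4 = 404 remainder 1 → not divisible by 4
Not divisible by 4 → not a leap year


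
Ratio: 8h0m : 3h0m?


Duration 1: 480 minutes
Duration 2: 180 minutes
Ratio = 480:180
GCD = 60
Simplified = 8:3
As a decimal: 8/3 ≈ 2.67

8:3 (2.67)


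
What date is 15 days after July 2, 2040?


July 17, 2040

Start: July 2, 2040
Add 15 days
July 2 + 15 = July 17, 2040


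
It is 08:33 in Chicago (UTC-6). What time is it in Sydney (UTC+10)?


00:33 (next day)

Time difference = UTC+10 - UTC-6 = +16 hours
New hour = (8 + 16) mod 24
= 24 mod 24 = 0
Minutes unchanged → 00:33; 24 ≥ 24 → next day


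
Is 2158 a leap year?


Rules: divisible by 4 AND (not by 100 OR by 400)
2158 ÷ 4 = 539 remainder 2 → not divisible by 4
Not divisible by 4 → not a leap year

No


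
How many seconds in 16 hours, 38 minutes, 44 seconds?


59924 seconds

Hours: 16 × 3600 = 57600
Minutes: 38 × 60 = 2280
Seconds: 44
Total = 57600 + 2280 + 44 = 59924


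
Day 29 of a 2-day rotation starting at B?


Shifts: A, B
Start: B (index 1)
Day 29: (1 + 29 - 1) mod 2
= 29 mod 2
= 1
Index 1 → shift B

Shift B


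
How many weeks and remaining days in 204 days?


29 weeks 1 days

Weeks: 204 ÷ 7 = 29 remainder 1


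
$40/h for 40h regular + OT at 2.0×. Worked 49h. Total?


Regular: 40h × $40 = $1600.00
Overtime: 49 - 40 = 9h
OT pay: 9h × $40 × 2.0 = $720.00
Total = $1600.00 + $720.00 = $2320.00

$2320.00


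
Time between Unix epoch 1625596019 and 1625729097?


133078 seconds (37.0 hours / 1.54 days)

Difference = 1625729097 - 1625596019 = 133078 seconds
In hours: 133078 / 3600 ≈ 37.0
In days: 133078 / 86400 ≈ 1.54


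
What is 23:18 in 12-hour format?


Hour: 23
23 - 12 = 11 → PM

11:18 PM


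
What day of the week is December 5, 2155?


Zeller's congruence:
q=5, m=12, k=55, j=21
h = (5 + ⌊13×13/5⌋ + 55 + ⌊55/4⌋ + ⌊21/4⌋ - 2×21) mod 7
= (5 + 33 + 55 + 13 + 5 - 42) mod 7
= 69 mod 7 = 6
h=6 → Friday

Friday


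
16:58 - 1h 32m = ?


Start: 1018 minutes from midnight
Subtract: 92 minutes
Remaining: 1018 - 92 = 926
Hours: 15, Minutes: 26

15:26


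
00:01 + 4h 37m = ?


Start: 1 minutes from midnight
Add: 277 minutes
Total: 278 minutes
Hours: 278 ÷ 60 = 4 remainder 38

04:38


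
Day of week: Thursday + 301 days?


Thursday

Start: Thursday (index 3)
(3 + 301) mod 7
= 304 mod 7
= 3
Index 3 → Thursday


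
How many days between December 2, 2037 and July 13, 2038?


From December 2, 2037 to July 13, 2038
Rest of December 2037: 31 - 2 = 29
Full months: January 31, February 2038 28, March 31, April 30, May 31, June 30
Days into July 2038: 13
Total = 29 + 31 + 28 + 31 + 30 + 31 + 30 + 13 = 223 days

223 days


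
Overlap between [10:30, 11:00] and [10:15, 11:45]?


30 minutes

Meeting A: 630-660 (in minutes from midnight)
Meeting B: 615-705
Overlap start = max(630, 615) = 630
Overlap end = min(660, 705) = 660
Overlap = max(0, 660 - 630) = 30 min


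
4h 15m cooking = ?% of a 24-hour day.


17.7%

Time: 255 minutes
Day: 1440 minutes
Percentage = (255/1440) × 100 ≈ 17.7%


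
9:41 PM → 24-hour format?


21:41

Input: 9:41 PM
PM: 9 + 12 = 21


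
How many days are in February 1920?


29 days

Month: February (month 2)
February: 28 or 29 (leap year)
1920 leap year? Yes


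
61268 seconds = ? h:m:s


Hours: 61268 ÷ 3600 = 17 remainder 68
Minutes: 68 ÷ 60 = 1 remainder 8
Seconds: 8

17h 1m 8s


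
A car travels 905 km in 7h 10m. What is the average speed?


126.3 km/h

Distance: 905 km
Time: 7h 10m = 430 min = 430/60 = 43/6 hours
Speed = 905 ÷ (43/6) = 905 × 6 / 43 = 5430/43 ≈ 126.3 km/h


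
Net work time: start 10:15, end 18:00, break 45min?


Total time = (18×60+0) - (10×60+15)
= 1080 - 615 = 465 min
Minus break: 465 - 45 = 420 min
= 7h 0m

7h 0m (420 minutes)
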